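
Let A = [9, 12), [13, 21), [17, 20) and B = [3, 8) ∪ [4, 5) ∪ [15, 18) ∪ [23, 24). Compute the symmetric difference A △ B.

Merge the first list: [9, 12), [13, 21).
Merge the second list: [3, 8), [15, 18), [23, 24).
A but not B: [9, 12), [13, 15), [18, 21).
B but not A: [3, 8), [23, 24).
Combining gives A △ B.

[3, 8) ∪ [9, 12) ∪ [13, 15) ∪ [18, 21) ∪ [23, 24)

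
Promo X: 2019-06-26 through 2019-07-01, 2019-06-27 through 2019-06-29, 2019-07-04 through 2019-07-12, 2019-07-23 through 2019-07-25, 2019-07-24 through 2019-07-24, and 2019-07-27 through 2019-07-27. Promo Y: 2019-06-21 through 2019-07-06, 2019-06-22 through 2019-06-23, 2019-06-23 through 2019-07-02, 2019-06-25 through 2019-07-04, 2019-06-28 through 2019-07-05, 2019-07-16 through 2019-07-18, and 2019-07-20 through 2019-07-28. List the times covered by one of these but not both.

2019-06-21 through 2019-06-25, 2019-07-02 through 2019-07-03, 2019-07-07 through 2019-07-12, 2019-07-16 through 2019-07-18, 2019-07-20 through 2019-07-22, 2019-07-26 through 2019-07-26, 2019-07-28 through 2019-07-28

Merge the first list: 2019-06-26 through 2019-07-01, 2019-07-04 through 2019-07-12, 2019-07-23 through 2019-07-25, 2019-07-27 through 2019-07-27.
Merge the second list: 2019-06-21 through 2019-07-06, 2019-07-16 through 2019-07-18, 2019-07-20 through 2019-07-28.
Only in the first: 2019-07-07 through 2019-07-12.
Only in the second: 2019-06-21 through 2019-06-25, 2019-07-02 through 2019-07-03, 2019-07-16 through 2019-07-18, 2019-07-20 through 2019-07-22, 2019-07-26 through 2019-07-26, 2019-07-28 through 2019-07-28.
Together these are the periods covered by exactly one.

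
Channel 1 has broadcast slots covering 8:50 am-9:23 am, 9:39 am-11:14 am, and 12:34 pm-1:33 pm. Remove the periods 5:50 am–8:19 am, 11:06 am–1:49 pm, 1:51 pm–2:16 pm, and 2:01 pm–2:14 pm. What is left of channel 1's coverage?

8:50 am-9:23 am, 9:39 am-11:06 am

Second set merges to 5:50 am-8:19 am, 11:06 am-1:49 pm, 1:51 pm-2:16 pm.
8:50 am-9:23 am is untouched.
9:39 am-11:14 am with B removed leaves 9:39 am-11:06 am.
12:34 pm-1:33 pm lies entirely inside B → drops out.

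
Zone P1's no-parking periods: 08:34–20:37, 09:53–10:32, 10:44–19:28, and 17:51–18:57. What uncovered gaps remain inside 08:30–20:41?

08:30-08:34, 20:37-20:41

The merged coverage is 08:34-20:37.
Uncovered inside 08:30-20:41: 08:30-08:34, 20:37-20:41.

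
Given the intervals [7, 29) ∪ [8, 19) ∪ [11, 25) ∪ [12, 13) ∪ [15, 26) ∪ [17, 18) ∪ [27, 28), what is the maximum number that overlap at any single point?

5

Walk the sorted start/end points keeping a running depth.
The depth first hits 5 at 17.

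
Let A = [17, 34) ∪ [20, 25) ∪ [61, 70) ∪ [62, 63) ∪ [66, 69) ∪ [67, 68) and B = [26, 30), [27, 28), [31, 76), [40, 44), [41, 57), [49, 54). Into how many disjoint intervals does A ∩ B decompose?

Merge the first list: [17, 34), [61, 70).
Merge the second list: [26, 30), [31, 76).
A ∩ B = [26, 30), [31, 34), [61, 70).
That is 3 disjoint pieces.

3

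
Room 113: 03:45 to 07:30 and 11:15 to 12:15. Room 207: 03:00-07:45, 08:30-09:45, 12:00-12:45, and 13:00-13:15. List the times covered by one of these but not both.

03:00–03:45, 07:30–07:45, 08:30–09:45, 11:15–12:00, 12:15–12:45, 13:00–13:15

A \ B = 11:15–12:00.
B \ A = 03:00–03:45, 07:30–07:45, 08:30–09:45, 12:15–12:45, 13:00–13:15.
Union of the two gives the symmetric difference.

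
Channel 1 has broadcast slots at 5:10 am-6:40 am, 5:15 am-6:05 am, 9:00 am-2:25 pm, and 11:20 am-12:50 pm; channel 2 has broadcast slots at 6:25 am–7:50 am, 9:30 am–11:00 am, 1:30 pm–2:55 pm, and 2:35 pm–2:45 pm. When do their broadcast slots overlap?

A, merged: 5:10 am–6:40 am, 9:00 am–2:25 pm.
B, merged: 6:25 am–7:50 am, 9:30 am–11:00 am, 1:30 pm–2:55 pm.
5:10 am–6:40 am overlaps B on 6:25 am–6:40 am.
9:00 am–2:25 pm overlaps B on 9:30 am–11:00 am, 1:30 pm–2:25 pm.

6:25 am–6:40 am, 9:30 am–11:00 am, 1:30 pm–2:25 pm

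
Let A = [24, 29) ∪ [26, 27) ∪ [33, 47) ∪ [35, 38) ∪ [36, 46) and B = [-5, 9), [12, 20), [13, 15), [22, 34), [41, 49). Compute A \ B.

[34, 41)

Merge the first list: [24, 29), [33, 47).
Merge the second list: [-5, 9), [12, 20), [22, 34), [41, 49).
[24, 29): fully covered by B → removed.
[33, 47) minus B → [34, 41).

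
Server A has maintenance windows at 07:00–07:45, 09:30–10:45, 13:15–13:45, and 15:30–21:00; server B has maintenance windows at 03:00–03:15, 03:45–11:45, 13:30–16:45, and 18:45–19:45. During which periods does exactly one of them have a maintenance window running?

03:00–03:15, 03:45–07:00, 07:45–09:30, 10:45–11:45, 13:15–13:30, 13:45–15:30, 16:45–18:45, 19:45–21:00

A \ B = 13:15–13:30, 16:45–18:45, 19:45–21:00.
B \ A = 03:00–03:15, 03:45–07:00, 07:45–09:30, 10:45–11:45, 13:45–15:30.
Union of the two gives the symmetric difference.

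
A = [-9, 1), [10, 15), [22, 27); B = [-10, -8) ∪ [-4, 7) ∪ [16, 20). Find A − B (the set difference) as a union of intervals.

[-9, 1) with B removed leaves [-8, -4).
[10, 15) is untouched.
[22, 27) is untouched.

[-8, -4) ∪ [10, 15) ∪ [22, 27)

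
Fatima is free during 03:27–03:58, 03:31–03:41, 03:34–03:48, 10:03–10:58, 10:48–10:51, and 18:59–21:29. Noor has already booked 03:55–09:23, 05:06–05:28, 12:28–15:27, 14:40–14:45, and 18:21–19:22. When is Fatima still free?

A, merged: 03:27-03:58, 10:03-10:58, 18:59-21:29.
B, merged: 03:55-09:23, 12:28-15:27, 18:21-19:22.
03:27-03:58 with B removed leaves 03:27-03:55.
10:03-10:58 is untouched.
18:59-21:29 with B removed leaves 19:22-21:29.

03:27-03:55, 10:03-10:58, 19:22-21:29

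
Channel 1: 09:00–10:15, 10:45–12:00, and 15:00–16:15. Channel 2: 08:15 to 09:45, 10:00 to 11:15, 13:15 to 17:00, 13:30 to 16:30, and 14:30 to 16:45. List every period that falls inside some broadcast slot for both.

Second set merges to 08:15–09:45, 10:00–11:15, 13:15–17:00.
09:00–10:15 ∩ B → 09:00–09:45, 10:00–10:15.
10:45–12:00 ∩ B → 10:45–11:15.
15:00–16:15 ∩ B → 15:00–16:15.

09:00–09:45, 10:00–10:15, 10:45–11:15, 15:00–16:15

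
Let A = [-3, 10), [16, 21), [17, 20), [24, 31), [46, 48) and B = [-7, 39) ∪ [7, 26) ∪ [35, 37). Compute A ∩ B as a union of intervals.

A, merged: [-3, 10), [16, 21), [24, 31), [46, 48).
B, merged: [-7, 39).
[-3, 10) meets the second set on [-3, 10).
[16, 21) meets the second set on [16, 21).
[24, 31) meets the second set on [24, 31).
[46, 48): no overlap with the second set.

[-3, 10) ∪ [16, 21) ∪ [24, 31)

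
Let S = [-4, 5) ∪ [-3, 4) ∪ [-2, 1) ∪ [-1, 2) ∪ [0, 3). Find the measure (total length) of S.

Merged: [-4, 5).
Length: 9.

9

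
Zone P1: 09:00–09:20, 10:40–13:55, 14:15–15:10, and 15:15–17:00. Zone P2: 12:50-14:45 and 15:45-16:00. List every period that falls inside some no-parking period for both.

12:50–13:55, 14:15–14:45, 15:45–16:00

09:00–09:20: no overlap with the second set.
10:40–13:55 meets the second set on 12:50–13:55.
14:15–15:10 meets the second set on 14:15–14:45.
15:15–17:00 meets the second set on 15:45–16:00.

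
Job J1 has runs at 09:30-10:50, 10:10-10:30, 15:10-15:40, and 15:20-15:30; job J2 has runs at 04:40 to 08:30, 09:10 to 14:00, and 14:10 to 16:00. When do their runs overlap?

First set merges to 09:30–10:50, 15:10–15:40.
09:30–10:50 overlaps B on 09:30–10:50.
15:10–15:40 overlaps B on 15:10–15:40.

09:30–10:50, 15:10–15:40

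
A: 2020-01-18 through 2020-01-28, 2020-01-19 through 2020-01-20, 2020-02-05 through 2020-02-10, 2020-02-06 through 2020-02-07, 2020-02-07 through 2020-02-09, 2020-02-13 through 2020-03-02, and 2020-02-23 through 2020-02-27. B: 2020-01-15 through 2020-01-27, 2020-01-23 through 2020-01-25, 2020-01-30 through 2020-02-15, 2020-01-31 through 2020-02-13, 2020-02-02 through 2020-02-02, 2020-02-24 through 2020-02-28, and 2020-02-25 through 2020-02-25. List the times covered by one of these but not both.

A, merged: 2020-01-18 through 2020-01-28, 2020-02-05 through 2020-02-10, 2020-02-13 through 2020-03-02.
B, merged: 2020-01-15 through 2020-01-27, 2020-01-30 through 2020-02-15, 2020-02-24 through 2020-02-28.
A but not B: 2020-01-28 through 2020-01-28, 2020-02-16 through 2020-02-23, 2020-02-29 through 2020-03-02.
B but not A: 2020-01-15 through 2020-01-17, 2020-01-30 through 2020-02-04, 2020-02-11 through 2020-02-12.
Combining gives A △ B.

2020-01-15 through 2020-01-17, 2020-01-28 through 2020-01-28, 2020-01-30 through 2020-02-04, 2020-02-11 through 2020-02-12, 2020-02-16 through 2020-02-23, 2020-02-29 through 2020-03-02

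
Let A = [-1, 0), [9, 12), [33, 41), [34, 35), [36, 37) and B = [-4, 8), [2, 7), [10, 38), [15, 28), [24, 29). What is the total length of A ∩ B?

Merge the first list: [-1, 0), [9, 12), [33, 41).
Merge the second list: [-4, 8), [10, 38).
A ∩ B = [-1, 0), [10, 12), [33, 38).
Total: 1 + 2 + 5 = 8.

8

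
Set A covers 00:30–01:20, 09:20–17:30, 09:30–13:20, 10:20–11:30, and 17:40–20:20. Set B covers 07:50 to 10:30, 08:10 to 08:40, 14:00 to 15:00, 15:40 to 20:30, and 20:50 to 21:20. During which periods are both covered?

First set merges to 00:30–01:20, 09:20–17:30, 17:40–20:20.
Second set merges to 07:50–10:30, 14:00–15:00, 15:40–20:30, 20:50–21:20.
00:30–01:20 falls entirely outside B.
09:20–17:30 overlaps B on 09:20–10:30, 14:00–15:00, 15:40–17:30.
17:40–20:20 overlaps B on 17:40–20:20.

09:20–10:30, 14:00–15:00, 15:40–17:30, 17:40–20:20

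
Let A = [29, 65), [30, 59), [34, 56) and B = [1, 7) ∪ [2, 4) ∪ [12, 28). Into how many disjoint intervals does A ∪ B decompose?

First set merges to [29, 65).
Second set merges to [1, 7), [12, 28).
A ∪ B = [1, 7), [12, 28), [29, 65).
That is 3 disjoint pieces.

3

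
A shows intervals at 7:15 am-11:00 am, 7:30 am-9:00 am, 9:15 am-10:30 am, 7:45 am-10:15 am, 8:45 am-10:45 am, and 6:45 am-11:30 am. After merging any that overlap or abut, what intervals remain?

6:45 am–11:30 am

Sort by start: 6:45 am–11:30 am, 7:15 am–11:00 am, 7:30 am–9:00 am, 7:45 am–10:15 am, 8:45 am–10:45 am, 9:15 am–10:30 am.
7:15 am–11:00 am overlaps/touches 6:45 am–11:30 am → extend to 6:45 am–11:30 am.
7:30 am–9:00 am overlaps/touches 6:45 am–11:30 am → extend to 6:45 am–11:30 am.
7:45 am–10:15 am overlaps/touches 6:45 am–11:30 am → extend to 6:45 am–11:30 am.
8:45 am–10:45 am overlaps/touches 6:45 am–11:30 am → extend to 6:45 am–11:30 am.
9:15 am–10:30 am overlaps/touches 6:45 am–11:30 am → extend to 6:45 am–11:30 am.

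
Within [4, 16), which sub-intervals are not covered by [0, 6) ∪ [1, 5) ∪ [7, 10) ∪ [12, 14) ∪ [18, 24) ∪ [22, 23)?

After merging, the occupied span is [0, 6), [7, 10), [12, 14), [18, 24).
Gaps within [4, 16): [6, 7), [10, 12), [14, 16).

[6, 7) ∪ [10, 12) ∪ [14, 16)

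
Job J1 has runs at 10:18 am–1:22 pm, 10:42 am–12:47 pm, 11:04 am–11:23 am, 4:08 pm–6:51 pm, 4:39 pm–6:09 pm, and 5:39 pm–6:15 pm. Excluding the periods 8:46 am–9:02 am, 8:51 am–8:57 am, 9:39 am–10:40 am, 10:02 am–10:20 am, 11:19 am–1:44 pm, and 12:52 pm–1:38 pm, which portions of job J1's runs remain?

10:40 am–11:19 am, 4:08 pm–6:51 pm

First set merges to 10:18 am–1:22 pm, 4:08 pm–6:51 pm.
Second set merges to 8:46 am–9:02 am, 9:39 am–10:40 am, 11:19 am–1:44 pm.
10:18 am–1:22 pm \ B = 10:40 am–11:19 am.
4:08 pm–6:51 pm: nothing removed.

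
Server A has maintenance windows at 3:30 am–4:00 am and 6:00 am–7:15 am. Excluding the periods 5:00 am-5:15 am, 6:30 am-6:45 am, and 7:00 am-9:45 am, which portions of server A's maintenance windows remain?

3:30 am–4:00 am, 6:00 am–6:30 am, 6:45 am–7:00 am

3:30 am–4:00 am is untouched.
6:00 am–7:15 am with B removed leaves 6:00 am–6:30 am, 6:45 am–7:00 am.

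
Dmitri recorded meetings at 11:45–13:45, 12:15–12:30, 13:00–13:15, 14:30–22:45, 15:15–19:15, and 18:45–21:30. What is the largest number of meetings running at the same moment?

3

Walk the sorted start/end points keeping a running depth.
The depth first hits 3 at 18:45.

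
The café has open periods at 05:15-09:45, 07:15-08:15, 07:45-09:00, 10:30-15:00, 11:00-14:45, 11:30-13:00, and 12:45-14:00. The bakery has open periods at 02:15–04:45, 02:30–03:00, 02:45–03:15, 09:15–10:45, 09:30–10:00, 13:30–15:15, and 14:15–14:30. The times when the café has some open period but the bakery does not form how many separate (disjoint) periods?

2

A, merged: 05:15–09:45, 10:30–15:00.
B, merged: 02:15–04:45, 09:15–10:45, 13:30–15:15.
A \ B = 05:15–09:15, 10:45–13:30.
That is 2 disjoint pieces.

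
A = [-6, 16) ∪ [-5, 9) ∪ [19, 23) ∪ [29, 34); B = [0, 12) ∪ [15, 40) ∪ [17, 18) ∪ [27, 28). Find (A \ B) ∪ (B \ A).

[-6, 0) ∪ [12, 15) ∪ [16, 19) ∪ [23, 29) ∪ [34, 40)

A, merged: [-6, 16), [19, 23), [29, 34).
B, merged: [0, 12), [15, 40).
Only in the first: [-6, 0), [12, 15).
Only in the second: [16, 19), [23, 29), [34, 40).
Together these are the periods covered by exactly one.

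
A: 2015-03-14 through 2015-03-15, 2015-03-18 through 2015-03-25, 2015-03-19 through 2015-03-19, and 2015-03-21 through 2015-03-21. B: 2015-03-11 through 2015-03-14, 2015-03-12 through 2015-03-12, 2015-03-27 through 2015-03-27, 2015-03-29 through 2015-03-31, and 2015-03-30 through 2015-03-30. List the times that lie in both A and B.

2015-03-14 through 2015-03-14

Merge the first list: 2015-03-14 through 2015-03-15, 2015-03-18 through 2015-03-25.
Merge the second list: 2015-03-11 through 2015-03-14, 2015-03-27 through 2015-03-27, 2015-03-29 through 2015-03-31.
2015-03-14 through 2015-03-15 overlaps B on 2015-03-14 through 2015-03-14.
2015-03-18 through 2015-03-25 falls entirely outside B.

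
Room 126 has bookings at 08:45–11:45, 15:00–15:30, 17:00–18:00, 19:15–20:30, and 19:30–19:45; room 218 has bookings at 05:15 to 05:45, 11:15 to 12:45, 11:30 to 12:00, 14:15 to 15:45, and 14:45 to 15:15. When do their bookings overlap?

A, merged: 08:45-11:45, 15:00-15:30, 17:00-18:00, 19:15-20:30.
B, merged: 05:15-05:45, 11:15-12:45, 14:15-15:45.
08:45-11:45 overlaps B on 11:15-11:45.
15:00-15:30 overlaps B on 15:00-15:30.
17:00-18:00 falls entirely outside B.
19:15-20:30 falls entirely outside B.

11:15-11:45, 15:00-15:30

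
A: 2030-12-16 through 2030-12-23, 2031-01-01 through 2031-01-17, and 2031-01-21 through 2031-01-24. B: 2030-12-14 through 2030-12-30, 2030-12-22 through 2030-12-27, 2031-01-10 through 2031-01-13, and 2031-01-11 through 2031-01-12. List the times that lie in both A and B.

B, merged: 2030-12-14 through 2030-12-30, 2031-01-10 through 2031-01-13.
2030-12-16 through 2030-12-23 overlaps B on 2030-12-16 through 2030-12-23.
2031-01-01 through 2031-01-17 overlaps B on 2031-01-10 through 2031-01-13.
2031-01-21 through 2031-01-24 falls entirely outside B.

2030-12-16 through 2030-12-23, 2031-01-10 through 2031-01-13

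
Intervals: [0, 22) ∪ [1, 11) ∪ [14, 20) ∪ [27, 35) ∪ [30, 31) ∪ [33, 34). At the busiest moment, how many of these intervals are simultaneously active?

2

Sweep endpoints in order; track running count of active intervals.
Peak of 2 reached at 1.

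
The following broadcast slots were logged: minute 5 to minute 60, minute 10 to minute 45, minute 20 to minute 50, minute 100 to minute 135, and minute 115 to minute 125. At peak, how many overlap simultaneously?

3

At minute 20, 3 of the intervals are simultaneously active.
No point has more.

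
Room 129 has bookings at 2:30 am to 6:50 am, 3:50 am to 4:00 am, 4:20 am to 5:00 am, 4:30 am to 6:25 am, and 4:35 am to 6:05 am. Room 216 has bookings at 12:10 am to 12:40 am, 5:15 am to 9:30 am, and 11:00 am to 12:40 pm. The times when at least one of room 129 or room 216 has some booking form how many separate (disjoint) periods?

First set merges to 2:30 am–6:50 am.
A ∪ B = 12:10 am–12:40 am, 2:30 am–9:30 am, 11:00 am–12:40 pm.
That is 3 disjoint pieces.

3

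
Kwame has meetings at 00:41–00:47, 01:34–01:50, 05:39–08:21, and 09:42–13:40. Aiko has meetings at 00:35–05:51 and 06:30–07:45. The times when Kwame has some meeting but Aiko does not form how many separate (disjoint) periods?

A \ B = 05:51–06:30, 07:45–08:21, 09:42–13:40.
That is 3 disjoint pieces.

3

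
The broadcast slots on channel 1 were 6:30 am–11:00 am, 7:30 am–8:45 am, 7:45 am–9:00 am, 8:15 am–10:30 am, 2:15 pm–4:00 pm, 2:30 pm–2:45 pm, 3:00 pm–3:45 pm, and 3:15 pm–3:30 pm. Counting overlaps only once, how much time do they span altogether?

6 h 15 min

Merged: 6:30 am–11:00 am, 2:15 pm–4:00 pm.
Lengths: 4 h 30 min + 1 h 45 min = 6 h 15 min.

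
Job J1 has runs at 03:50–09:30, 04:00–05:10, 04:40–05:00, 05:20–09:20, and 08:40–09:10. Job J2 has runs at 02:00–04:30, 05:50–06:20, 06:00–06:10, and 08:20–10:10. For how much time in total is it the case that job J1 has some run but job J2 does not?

3 h 20 min

A, merged: 03:50–09:30.
B, merged: 02:00–04:30, 05:50–06:20, 08:20–10:10.
A \ B = 04:30–05:50, 06:20–08:20.
Total: 1 h 20 min + 2 h = 3 h 20 min.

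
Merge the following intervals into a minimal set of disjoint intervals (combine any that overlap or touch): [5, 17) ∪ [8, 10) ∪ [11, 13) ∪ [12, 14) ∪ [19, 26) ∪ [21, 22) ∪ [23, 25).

[8, 10) overlaps/touches [5, 17) → extend to [5, 17).
[11, 13) overlaps/touches [5, 17) → extend to [5, 17).
[12, 14) overlaps/touches [5, 17) → extend to [5, 17).
[19, 26) is disjoint → start new block.
[21, 22) overlaps/touches [19, 26) → extend to [19, 26).
[23, 25) overlaps/touches [19, 26) → extend to [19, 26).

[5, 17) ∪ [19, 26)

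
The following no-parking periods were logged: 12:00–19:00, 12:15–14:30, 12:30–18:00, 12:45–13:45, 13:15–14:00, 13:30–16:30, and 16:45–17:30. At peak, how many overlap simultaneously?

6

At 13:30, 6 of the intervals are simultaneously active.
No point has more.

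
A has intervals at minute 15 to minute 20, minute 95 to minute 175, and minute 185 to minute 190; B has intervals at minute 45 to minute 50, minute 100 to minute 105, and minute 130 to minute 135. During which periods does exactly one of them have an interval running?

minute 15 to minute 20, minute 45 to minute 50, minute 95 to minute 100, minute 105 to minute 130, minute 135 to minute 175, minute 185 to minute 190

A \ B = minute 15 to minute 20, minute 95 to minute 100, minute 105 to minute 130, minute 135 to minute 175, minute 185 to minute 190.
B \ A = minute 45 to minute 50.
Union of the two gives the symmetric difference.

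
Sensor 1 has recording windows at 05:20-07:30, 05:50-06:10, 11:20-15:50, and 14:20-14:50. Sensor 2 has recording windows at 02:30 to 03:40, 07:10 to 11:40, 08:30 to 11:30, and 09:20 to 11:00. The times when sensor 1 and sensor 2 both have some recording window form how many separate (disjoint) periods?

First set merges to 05:20-07:30, 11:20-15:50.
Second set merges to 02:30-03:40, 07:10-11:40.
A ∩ B = 07:10-07:30, 11:20-11:40.
That is 2 disjoint pieces.

2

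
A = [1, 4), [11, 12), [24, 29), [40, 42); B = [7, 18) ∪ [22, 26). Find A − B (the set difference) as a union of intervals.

[1, 4) ∪ [26, 29) ∪ [40, 42)

[1, 4) is untouched.
[11, 12) lies entirely inside B → drops out.
[24, 29) with B removed leaves [26, 29).
[40, 42) is untouched.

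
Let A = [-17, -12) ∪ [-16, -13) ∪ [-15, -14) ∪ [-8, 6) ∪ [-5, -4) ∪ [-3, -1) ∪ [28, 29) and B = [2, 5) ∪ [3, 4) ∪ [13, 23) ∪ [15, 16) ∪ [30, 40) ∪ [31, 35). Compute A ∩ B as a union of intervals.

A, merged: [-17, -12), [-8, 6), [28, 29).
B, merged: [2, 5), [13, 23), [30, 40).
[-17, -12) falls entirely outside B.
[-8, 6) overlaps B on [2, 5).
[28, 29) falls entirely outside B.

[2, 5)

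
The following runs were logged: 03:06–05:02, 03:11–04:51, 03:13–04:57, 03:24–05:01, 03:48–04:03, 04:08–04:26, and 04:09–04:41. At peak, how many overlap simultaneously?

6

Walk the sorted start/end points keeping a running depth.
The depth first hits 6 at 04:09.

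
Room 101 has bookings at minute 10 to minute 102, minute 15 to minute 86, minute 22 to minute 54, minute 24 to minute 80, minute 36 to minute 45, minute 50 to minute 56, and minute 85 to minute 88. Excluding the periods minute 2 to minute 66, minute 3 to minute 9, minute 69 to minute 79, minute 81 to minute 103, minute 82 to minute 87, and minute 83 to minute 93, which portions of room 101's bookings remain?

minute 66 to minute 69, minute 79 to minute 81

First set merges to minute 10 to minute 102.
Second set merges to minute 2 to minute 66, minute 69 to minute 79, minute 81 to minute 103.
minute 10 to minute 102 \ B = minute 66 to minute 69, minute 79 to minute 81.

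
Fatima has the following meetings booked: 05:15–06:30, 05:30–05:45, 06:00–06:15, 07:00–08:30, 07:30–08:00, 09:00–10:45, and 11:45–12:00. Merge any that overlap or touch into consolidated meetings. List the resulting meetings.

05:30–05:45 overlaps/touches 05:15–06:30 → extend to 05:15–06:30.
06:00–06:15 overlaps/touches 05:15–06:30 → extend to 05:15–06:30.
07:00–08:30 is disjoint → start new block.
07:30–08:00 overlaps/touches 07:00–08:30 → extend to 07:00–08:30.
09:00–10:45 is disjoint → start new block.
11:45–12:00 is disjoint → start new block.

05:15–06:30, 07:00–08:30, 09:00–10:45, 11:45–12:00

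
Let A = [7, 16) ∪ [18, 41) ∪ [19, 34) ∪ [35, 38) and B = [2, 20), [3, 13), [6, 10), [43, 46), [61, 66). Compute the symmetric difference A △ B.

[2, 7) ∪ [16, 18) ∪ [20, 41) ∪ [43, 46) ∪ [61, 66)

A, merged: [7, 16), [18, 41).
B, merged: [2, 20), [43, 46), [61, 66).
Only in the first: [20, 41).
Only in the second: [2, 7), [16, 18), [43, 46), [61, 66).
Together these are the periods covered by exactly one.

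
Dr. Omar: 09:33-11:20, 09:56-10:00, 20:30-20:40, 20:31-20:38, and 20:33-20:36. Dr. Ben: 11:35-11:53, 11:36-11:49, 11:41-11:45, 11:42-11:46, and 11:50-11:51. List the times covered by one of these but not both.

A, merged: 09:33–11:20, 20:30–20:40.
B, merged: 11:35–11:53.
Only in the first: 09:33–11:20, 20:30–20:40.
Only in the second: 11:35–11:53.
Together these are the periods covered by exactly one.

09:33–11:20, 11:35–11:53, 20:30–20:40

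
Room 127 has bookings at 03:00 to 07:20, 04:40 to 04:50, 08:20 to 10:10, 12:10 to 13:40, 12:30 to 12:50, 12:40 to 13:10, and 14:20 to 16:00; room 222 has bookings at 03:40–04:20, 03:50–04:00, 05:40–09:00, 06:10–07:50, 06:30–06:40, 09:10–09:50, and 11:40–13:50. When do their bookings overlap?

03:40–04:20, 05:40–07:20, 08:20–09:00, 09:10–09:50, 12:10–13:40

A, merged: 03:00–07:20, 08:20–10:10, 12:10–13:40, 14:20–16:00.
B, merged: 03:40–04:20, 05:40–09:00, 09:10–09:50, 11:40–13:50.
03:00–07:20 meets the second set on 03:40–04:20, 05:40–07:20.
08:20–10:10 meets the second set on 08:20–09:00, 09:10–09:50.
12:10–13:40 meets the second set on 12:10–13:40.
14:20–16:00: no overlap with the second set.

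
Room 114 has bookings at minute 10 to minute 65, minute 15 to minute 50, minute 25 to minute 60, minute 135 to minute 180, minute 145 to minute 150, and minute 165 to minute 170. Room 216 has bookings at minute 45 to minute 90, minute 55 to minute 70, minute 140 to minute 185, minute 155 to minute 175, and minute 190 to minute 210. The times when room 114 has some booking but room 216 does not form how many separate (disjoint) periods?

2

Merge the first list: minute 10 to minute 65, minute 135 to minute 180.
Merge the second list: minute 45 to minute 90, minute 140 to minute 185, minute 190 to minute 210.
A \ B = minute 10 to minute 45, minute 135 to minute 140.
That is 2 disjoint pieces.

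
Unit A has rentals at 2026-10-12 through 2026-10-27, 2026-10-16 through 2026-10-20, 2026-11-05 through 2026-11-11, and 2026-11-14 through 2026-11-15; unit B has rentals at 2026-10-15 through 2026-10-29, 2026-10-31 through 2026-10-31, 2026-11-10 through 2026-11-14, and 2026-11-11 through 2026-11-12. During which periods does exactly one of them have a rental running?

2026-10-12 through 2026-10-14, 2026-10-28 through 2026-10-29, 2026-10-31 through 2026-10-31, 2026-11-05 through 2026-11-09, 2026-11-12 through 2026-11-13, 2026-11-15 through 2026-11-15

Merge the first list: 2026-10-12 through 2026-10-27, 2026-11-05 through 2026-11-11, 2026-11-14 through 2026-11-15.
Merge the second list: 2026-10-15 through 2026-10-29, 2026-10-31 through 2026-10-31, 2026-11-10 through 2026-11-14.
A \ B = 2026-10-12 through 2026-10-14, 2026-11-05 through 2026-11-09, 2026-11-15 through 2026-11-15.
B \ A = 2026-10-28 through 2026-10-29, 2026-10-31 through 2026-10-31, 2026-11-12 through 2026-11-13.
Union of the two gives the symmetric difference.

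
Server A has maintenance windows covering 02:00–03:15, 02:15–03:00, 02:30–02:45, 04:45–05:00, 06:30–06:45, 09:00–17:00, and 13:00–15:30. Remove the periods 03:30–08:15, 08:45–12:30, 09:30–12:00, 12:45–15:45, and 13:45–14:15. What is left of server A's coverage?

02:00–03:15, 12:30–12:45, 15:45–17:00

First set merges to 02:00–03:15, 04:45–05:00, 06:30–06:45, 09:00–17:00.
Second set merges to 03:30–08:15, 08:45–12:30, 12:45–15:45.
02:00–03:15: no B overlap → unchanged.
04:45–05:00: fully covered by B → removed.
06:30–06:45: fully covered by B → removed.
09:00–17:00 minus B → 12:30–12:45, 15:45–17:00.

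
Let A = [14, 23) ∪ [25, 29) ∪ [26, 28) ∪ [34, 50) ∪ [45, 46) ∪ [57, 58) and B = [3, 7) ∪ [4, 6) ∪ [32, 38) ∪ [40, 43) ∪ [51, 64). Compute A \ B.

First set merges to [14, 23), [25, 29), [34, 50), [57, 58).
Second set merges to [3, 7), [32, 38), [40, 43), [51, 64).
[14, 23) is untouched.
[25, 29) is untouched.
[34, 50) with B removed leaves [38, 40), [43, 50).
[57, 58) lies entirely inside B → drops out.

[14, 23) ∪ [25, 29) ∪ [38, 40) ∪ [43, 50)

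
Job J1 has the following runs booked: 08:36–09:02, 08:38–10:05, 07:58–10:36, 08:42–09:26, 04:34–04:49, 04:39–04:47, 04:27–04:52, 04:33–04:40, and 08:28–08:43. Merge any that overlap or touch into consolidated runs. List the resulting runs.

Sort by start: 04:27–04:52, 04:33–04:40, 04:34–04:49, 04:39–04:47, 07:58–10:36, 08:28–08:43, 08:36–09:02, 08:38–10:05, 08:42–09:26.
04:33–04:40 overlaps/touches 04:27–04:52 → extend to 04:27–04:52.
04:34–04:49 overlaps/touches 04:27–04:52 → extend to 04:27–04:52.
04:39–04:47 overlaps/touches 04:27–04:52 → extend to 04:27–04:52.
07:58–10:36 is disjoint → start new block.
08:28–08:43 overlaps/touches 07:58–10:36 → extend to 07:58–10:36.
08:36–09:02 overlaps/touches 07:58–10:36 → extend to 07:58–10:36.
08:38–10:05 overlaps/touches 07:58–10:36 → extend to 07:58–10:36.
08:42–09:26 overlaps/touches 07:58–10:36 → extend to 07:58–10:36.

04:27–04:52, 07:58–10:36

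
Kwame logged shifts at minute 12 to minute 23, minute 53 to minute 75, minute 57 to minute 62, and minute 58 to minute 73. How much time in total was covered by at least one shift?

33 minutes

Merged: minute 12 to minute 23, minute 53 to minute 75.
Lengths: 11 minutes + 22 minutes = 33 minutes.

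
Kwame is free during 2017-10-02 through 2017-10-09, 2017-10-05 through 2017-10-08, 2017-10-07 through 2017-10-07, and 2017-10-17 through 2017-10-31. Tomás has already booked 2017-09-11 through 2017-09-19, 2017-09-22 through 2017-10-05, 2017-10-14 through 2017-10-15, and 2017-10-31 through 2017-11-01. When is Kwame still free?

2017-10-06 through 2017-10-09, 2017-10-17 through 2017-10-30

A, merged: 2017-10-02 through 2017-10-09, 2017-10-17 through 2017-10-31.
2017-10-02 through 2017-10-09 \ B = 2017-10-06 through 2017-10-09.
2017-10-17 through 2017-10-31 \ B = 2017-10-17 through 2017-10-30.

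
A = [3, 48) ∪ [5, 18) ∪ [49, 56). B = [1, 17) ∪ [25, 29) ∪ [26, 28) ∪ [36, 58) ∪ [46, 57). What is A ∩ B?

[3, 17) ∪ [25, 29) ∪ [36, 48) ∪ [49, 56)

Merge the first list: [3, 48), [49, 56).
Merge the second list: [1, 17), [25, 29), [36, 58).
[3, 48) meets the second set on [3, 17), [25, 29), [36, 48).
[49, 56) meets the second set on [49, 56).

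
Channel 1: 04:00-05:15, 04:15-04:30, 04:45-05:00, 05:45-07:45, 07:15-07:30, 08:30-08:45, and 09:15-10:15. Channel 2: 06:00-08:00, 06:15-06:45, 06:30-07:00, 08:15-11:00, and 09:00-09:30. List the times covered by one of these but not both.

04:00–05:15, 05:45–06:00, 07:45–08:00, 08:15–08:30, 08:45–09:15, 10:15–11:00

Merge the first list: 04:00–05:15, 05:45–07:45, 08:30–08:45, 09:15–10:15.
Merge the second list: 06:00–08:00, 08:15–11:00.
A \ B = 04:00–05:15, 05:45–06:00.
B \ A = 07:45–08:00, 08:15–08:30, 08:45–09:15, 10:15–11:00.
Union of the two gives the symmetric difference.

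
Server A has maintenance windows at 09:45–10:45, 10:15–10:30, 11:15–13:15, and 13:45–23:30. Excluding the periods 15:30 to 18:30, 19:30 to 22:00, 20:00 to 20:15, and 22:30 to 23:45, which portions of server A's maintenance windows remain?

A, merged: 09:45-10:45, 11:15-13:15, 13:45-23:30.
B, merged: 15:30-18:30, 19:30-22:00, 22:30-23:45.
09:45-10:45 is untouched.
11:15-13:15 is untouched.
13:45-23:30 with B removed leaves 13:45-15:30, 18:30-19:30, 22:00-22:30.

09:45-10:45, 11:15-13:15, 13:45-15:30, 18:30-19:30, 22:00-22:30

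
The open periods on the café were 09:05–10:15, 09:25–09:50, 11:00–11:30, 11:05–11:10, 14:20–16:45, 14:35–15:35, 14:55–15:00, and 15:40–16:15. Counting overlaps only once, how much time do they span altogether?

Merged: 09:05–10:15, 11:00–11:30, 14:20–16:45.
Lengths: 1 h 10 min + 30 min + 2 h 25 min = 4 h 5 min.

4 h 5 min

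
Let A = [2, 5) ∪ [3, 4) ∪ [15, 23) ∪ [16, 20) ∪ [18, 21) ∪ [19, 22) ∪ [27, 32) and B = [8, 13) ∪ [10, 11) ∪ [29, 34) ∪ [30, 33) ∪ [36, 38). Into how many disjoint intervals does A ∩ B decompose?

1

First set merges to [2, 5), [15, 23), [27, 32).
Second set merges to [8, 13), [29, 34), [36, 38).
A ∩ B = [29, 32).
That is 1 disjoint piece.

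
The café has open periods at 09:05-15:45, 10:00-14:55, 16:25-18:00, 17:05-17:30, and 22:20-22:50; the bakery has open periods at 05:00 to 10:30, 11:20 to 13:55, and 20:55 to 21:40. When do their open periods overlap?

First set merges to 09:05–15:45, 16:25–18:00, 22:20–22:50.
09:05–15:45 meets the second set on 09:05–10:30, 11:20–13:55.
16:25–18:00: no overlap with the second set.
22:20–22:50: no overlap with the second set.

09:05–10:30, 11:20–13:55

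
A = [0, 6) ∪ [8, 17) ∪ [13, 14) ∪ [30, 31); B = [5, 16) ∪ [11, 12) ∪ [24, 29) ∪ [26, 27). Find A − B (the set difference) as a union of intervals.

A, merged: [0, 6), [8, 17), [30, 31).
B, merged: [5, 16), [24, 29).
[0, 6) \ B = [0, 5).
[8, 17) \ B = [16, 17).
[30, 31): nothing removed.

[0, 5) ∪ [16, 17) ∪ [30, 31)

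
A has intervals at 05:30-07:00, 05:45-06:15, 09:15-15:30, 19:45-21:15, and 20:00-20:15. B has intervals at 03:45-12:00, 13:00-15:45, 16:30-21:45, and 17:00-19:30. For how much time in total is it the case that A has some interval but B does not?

1 h

First set merges to 05:30–07:00, 09:15–15:30, 19:45–21:15.
Second set merges to 03:45–12:00, 13:00–15:45, 16:30–21:45.
A \ B = 12:00–13:00.
Total: 1 h.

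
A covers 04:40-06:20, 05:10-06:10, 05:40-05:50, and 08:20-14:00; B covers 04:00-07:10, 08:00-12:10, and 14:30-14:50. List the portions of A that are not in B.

12:10-14:00

Merge the first list: 04:40-06:20, 08:20-14:00.
04:40-06:20 lies entirely inside B → drops out.
08:20-14:00 with B removed leaves 12:10-14:00.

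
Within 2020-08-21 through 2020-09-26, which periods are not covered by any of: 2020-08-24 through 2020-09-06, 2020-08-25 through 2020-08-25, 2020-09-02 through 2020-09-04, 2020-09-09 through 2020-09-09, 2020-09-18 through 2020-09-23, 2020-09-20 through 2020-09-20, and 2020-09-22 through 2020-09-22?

The merged coverage is 2020-08-24 through 2020-09-06, 2020-09-09 through 2020-09-09, 2020-09-18 through 2020-09-23.
Gaps within 2020-08-21 through 2020-09-26: 2020-08-21 through 2020-08-23, 2020-09-07 through 2020-09-08, 2020-09-10 through 2020-09-17, 2020-09-24 through 2020-09-26.

2020-08-21 through 2020-08-23, 2020-09-07 through 2020-09-08, 2020-09-10 through 2020-09-17, 2020-09-24 through 2020-09-26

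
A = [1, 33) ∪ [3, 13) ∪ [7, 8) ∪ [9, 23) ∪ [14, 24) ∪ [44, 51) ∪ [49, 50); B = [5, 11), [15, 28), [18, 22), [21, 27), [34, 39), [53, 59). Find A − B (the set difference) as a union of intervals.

[1, 5) ∪ [11, 15) ∪ [28, 33) ∪ [44, 51)

First set merges to [1, 33), [44, 51).
Second set merges to [5, 11), [15, 28), [34, 39), [53, 59).
[1, 33) \ B = [1, 5), [11, 15), [28, 33).
[44, 51): nothing removed.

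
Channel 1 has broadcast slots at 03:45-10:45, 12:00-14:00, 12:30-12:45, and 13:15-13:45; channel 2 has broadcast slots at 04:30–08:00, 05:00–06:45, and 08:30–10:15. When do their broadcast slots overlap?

04:30-08:00, 08:30-10:15

Merge the first list: 03:45-10:45, 12:00-14:00.
Merge the second list: 04:30-08:00, 08:30-10:15.
03:45-10:45 overlaps B on 04:30-08:00, 08:30-10:15.
12:00-14:00 falls entirely outside B.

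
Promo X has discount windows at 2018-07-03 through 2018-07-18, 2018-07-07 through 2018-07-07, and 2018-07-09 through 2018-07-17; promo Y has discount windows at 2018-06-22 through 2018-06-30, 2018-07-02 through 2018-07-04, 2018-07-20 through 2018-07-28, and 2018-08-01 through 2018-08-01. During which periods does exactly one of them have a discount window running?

Merge the first list: 2018-07-03 through 2018-07-18.
Only in the first: 2018-07-05 through 2018-07-18.
Only in the second: 2018-06-22 through 2018-06-30, 2018-07-02 through 2018-07-02, 2018-07-20 through 2018-07-28, 2018-08-01 through 2018-08-01.
Together these are the periods covered by exactly one.

2018-06-22 through 2018-06-30, 2018-07-02 through 2018-07-02, 2018-07-05 through 2018-07-18, 2018-07-20 through 2018-07-28, 2018-08-01 through 2018-08-01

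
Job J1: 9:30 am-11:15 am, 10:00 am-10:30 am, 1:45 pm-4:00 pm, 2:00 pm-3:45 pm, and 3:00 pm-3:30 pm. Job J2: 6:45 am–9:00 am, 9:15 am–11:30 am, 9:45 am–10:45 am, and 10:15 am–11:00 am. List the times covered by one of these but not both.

A, merged: 9:30 am–11:15 am, 1:45 pm–4:00 pm.
B, merged: 6:45 am–9:00 am, 9:15 am–11:30 am.
A \ B = 1:45 pm–4:00 pm.
B \ A = 6:45 am–9:00 am, 9:15 am–9:30 am, 11:15 am–11:30 am.
Union of the two gives the symmetric difference.

6:45 am–9:00 am, 9:15 am–9:30 am, 11:15 am–11:30 am, 1:45 pm–4:00 pm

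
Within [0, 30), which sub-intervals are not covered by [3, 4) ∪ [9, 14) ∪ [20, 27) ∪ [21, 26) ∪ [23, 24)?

[0, 3) ∪ [4, 9) ∪ [14, 20) ∪ [27, 30)

The merged coverage is [3, 4), [9, 14), [20, 27).
Gaps within [0, 30): [0, 3), [4, 9), [14, 20), [27, 30).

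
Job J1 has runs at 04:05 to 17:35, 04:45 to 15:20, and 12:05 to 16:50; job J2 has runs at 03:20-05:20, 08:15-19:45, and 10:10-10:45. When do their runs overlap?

A, merged: 04:05-17:35.
B, merged: 03:20-05:20, 08:15-19:45.
04:05-17:35 meets the second set on 04:05-05:20, 08:15-17:35.

04:05-05:20, 08:15-17:35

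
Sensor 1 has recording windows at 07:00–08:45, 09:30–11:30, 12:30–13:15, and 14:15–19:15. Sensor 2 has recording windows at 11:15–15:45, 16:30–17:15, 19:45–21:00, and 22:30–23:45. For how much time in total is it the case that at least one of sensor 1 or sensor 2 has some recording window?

14 h

A ∪ B = 07:00–08:45, 09:30–19:15, 19:45–21:00, 22:30–23:45.
Total: 1 h 45 min + 9 h 45 min + 1 h 15 min + 1 h 15 min = 14 h.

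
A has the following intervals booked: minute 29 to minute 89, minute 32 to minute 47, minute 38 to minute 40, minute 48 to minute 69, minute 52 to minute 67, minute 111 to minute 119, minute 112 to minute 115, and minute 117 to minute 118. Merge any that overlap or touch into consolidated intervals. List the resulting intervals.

minute 32 to minute 47 overlaps/touches minute 29 to minute 89 → extend to minute 29 to minute 89.
minute 38 to minute 40 overlaps/touches minute 29 to minute 89 → extend to minute 29 to minute 89.
minute 48 to minute 69 overlaps/touches minute 29 to minute 89 → extend to minute 29 to minute 89.
minute 52 to minute 67 overlaps/touches minute 29 to minute 89 → extend to minute 29 to minute 89.
minute 111 to minute 119 is disjoint → start new block.
minute 112 to minute 115 overlaps/touches minute 111 to minute 119 → extend to minute 111 to minute 119.
minute 117 to minute 118 overlaps/touches minute 111 to minute 119 → extend to minute 111 to minute 119.

minute 29 to minute 89, minute 111 to minute 119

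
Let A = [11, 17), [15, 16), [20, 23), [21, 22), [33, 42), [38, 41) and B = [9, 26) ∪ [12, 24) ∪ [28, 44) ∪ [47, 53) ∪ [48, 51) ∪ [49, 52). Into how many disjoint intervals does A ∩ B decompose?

3

Merge the first list: [11, 17), [20, 23), [33, 42).
Merge the second list: [9, 26), [28, 44), [47, 53).
A ∩ B = [11, 17), [20, 23), [33, 42).
That is 3 disjoint pieces.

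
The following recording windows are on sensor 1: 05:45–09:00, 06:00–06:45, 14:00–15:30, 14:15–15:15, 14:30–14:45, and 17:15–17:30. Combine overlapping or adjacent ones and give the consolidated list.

05:45-09:00, 14:00-15:30, 17:15-17:30

06:00-06:45 overlaps/touches 05:45-09:00 → extend to 05:45-09:00.
14:00-15:30 is disjoint → start new block.
14:15-15:15 overlaps/touches 14:00-15:30 → extend to 14:00-15:30.
14:30-14:45 overlaps/touches 14:00-15:30 → extend to 14:00-15:30.
17:15-17:30 is disjoint → start new block.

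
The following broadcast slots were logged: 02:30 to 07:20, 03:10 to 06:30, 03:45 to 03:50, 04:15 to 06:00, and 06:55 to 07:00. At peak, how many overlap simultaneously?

3

Walk the sorted start/end points keeping a running depth.
The depth first hits 3 at 03:45.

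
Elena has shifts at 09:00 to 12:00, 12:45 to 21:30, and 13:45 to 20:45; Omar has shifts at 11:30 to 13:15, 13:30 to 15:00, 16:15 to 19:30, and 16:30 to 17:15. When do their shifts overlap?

11:30–12:00, 12:45–13:15, 13:30–15:00, 16:15–19:30

First set merges to 09:00–12:00, 12:45–21:30.
Second set merges to 11:30–13:15, 13:30–15:00, 16:15–19:30.
09:00–12:00 ∩ B → 11:30–12:00.
12:45–21:30 ∩ B → 12:45–13:15, 13:30–15:00, 16:15–19:30.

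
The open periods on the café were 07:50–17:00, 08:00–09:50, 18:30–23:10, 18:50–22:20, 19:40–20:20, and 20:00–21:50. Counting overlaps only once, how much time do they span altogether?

Merged: 07:50–17:00, 18:30–23:10.
Lengths: 9 h 10 min + 4 h 40 min = 13 h 50 min.

13 h 50 min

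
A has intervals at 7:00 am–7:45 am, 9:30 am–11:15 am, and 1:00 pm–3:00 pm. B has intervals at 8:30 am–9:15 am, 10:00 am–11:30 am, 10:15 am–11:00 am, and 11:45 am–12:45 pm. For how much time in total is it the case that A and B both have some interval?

1 h 15 min

Merge the second list: 8:30 am–9:15 am, 10:00 am–11:30 am, 11:45 am–12:45 pm.
A ∩ B = 10:00 am–11:15 am.
Total: 1 h 15 min.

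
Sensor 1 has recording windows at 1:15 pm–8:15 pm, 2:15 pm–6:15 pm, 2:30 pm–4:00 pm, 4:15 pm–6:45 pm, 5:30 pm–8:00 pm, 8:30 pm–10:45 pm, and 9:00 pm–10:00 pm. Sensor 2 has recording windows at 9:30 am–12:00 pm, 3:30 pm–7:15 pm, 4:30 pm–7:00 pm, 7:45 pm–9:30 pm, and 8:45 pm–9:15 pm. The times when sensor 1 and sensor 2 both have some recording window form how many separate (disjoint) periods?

A, merged: 1:15 pm-8:15 pm, 8:30 pm-10:45 pm.
B, merged: 9:30 am-12:00 pm, 3:30 pm-7:15 pm, 7:45 pm-9:30 pm.
A ∩ B = 3:30 pm-7:15 pm, 7:45 pm-8:15 pm, 8:30 pm-9:30 pm.
That is 3 disjoint pieces.

3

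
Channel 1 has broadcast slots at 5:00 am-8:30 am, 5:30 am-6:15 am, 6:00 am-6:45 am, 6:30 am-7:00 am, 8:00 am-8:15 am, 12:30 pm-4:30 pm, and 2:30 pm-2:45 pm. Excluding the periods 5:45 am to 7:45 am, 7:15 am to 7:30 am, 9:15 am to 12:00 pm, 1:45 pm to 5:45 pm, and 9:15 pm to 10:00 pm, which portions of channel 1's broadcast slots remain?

5:00 am-5:45 am, 7:45 am-8:30 am, 12:30 pm-1:45 pm

A, merged: 5:00 am-8:30 am, 12:30 pm-4:30 pm.
B, merged: 5:45 am-7:45 am, 9:15 am-12:00 pm, 1:45 pm-5:45 pm, 9:15 pm-10:00 pm.
5:00 am-8:30 am \ B = 5:00 am-5:45 am, 7:45 am-8:30 am.
12:30 pm-4:30 pm \ B = 12:30 pm-1:45 pm.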